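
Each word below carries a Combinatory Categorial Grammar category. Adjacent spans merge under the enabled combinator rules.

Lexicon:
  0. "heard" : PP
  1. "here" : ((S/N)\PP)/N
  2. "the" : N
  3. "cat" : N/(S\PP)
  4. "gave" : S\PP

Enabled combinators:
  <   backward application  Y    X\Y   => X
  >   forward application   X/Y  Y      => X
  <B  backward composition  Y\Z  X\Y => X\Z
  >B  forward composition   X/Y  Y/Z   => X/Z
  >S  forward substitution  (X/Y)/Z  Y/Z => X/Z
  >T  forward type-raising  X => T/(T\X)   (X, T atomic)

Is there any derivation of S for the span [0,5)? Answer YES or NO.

YES

[0,5] S   >
  [0,3] S/N   <
    [0,1] "heard" : PP
    [1,3] (S/N)\PP   >
      [1,2] "here" : ((S/N)\PP)/N
      [2,3] "the" : N
  [3,5] N   >
    [3,4] "cat" : N/(S\PP)
    [4,5] "gave" : S\PP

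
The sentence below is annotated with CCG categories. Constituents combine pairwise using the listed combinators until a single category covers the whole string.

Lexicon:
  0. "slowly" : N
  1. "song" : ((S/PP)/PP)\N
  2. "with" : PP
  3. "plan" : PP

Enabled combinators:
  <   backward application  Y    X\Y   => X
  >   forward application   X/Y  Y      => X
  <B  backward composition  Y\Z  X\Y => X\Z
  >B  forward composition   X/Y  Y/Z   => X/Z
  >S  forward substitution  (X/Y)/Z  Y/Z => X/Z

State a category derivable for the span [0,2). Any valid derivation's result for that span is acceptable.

[0,4] S   >
  [0,3] S/PP   >
    [0,2] (S/PP)/PP   <
      [0,1] "slowly" : N
      [1,2] "song" : ((S/PP)/PP)\N
    [2,3] "with" : PP
  [3,4] "plan" : PP

(S/PP)/PP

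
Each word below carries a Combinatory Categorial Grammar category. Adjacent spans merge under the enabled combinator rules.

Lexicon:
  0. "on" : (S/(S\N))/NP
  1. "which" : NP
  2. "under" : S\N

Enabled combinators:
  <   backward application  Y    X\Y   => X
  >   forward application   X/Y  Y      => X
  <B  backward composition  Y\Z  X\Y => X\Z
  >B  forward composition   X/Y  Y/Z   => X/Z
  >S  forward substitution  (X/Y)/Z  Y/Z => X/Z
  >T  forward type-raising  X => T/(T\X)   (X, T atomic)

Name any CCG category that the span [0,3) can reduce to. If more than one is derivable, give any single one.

[0,3] S   >
  [0,2] S/(S\N)   >
    [0,1] "on" : (S/(S\N))/NP
    [1,2] "which" : NP
  [2,3] "under" : S\N

S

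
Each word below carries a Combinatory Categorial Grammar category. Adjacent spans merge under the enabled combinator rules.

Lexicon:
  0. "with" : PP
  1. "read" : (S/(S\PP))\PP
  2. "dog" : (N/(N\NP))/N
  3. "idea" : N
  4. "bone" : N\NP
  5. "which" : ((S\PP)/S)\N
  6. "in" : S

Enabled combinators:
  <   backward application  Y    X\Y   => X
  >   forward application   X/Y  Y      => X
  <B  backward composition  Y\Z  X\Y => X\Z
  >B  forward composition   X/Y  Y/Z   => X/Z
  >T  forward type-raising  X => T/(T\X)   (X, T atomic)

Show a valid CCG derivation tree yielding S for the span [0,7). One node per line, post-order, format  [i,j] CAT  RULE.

[0,1] PP  lex  "with"
[1,2] (S/(S\PP))\PP  lex  "read"
[0,2] S/(S\PP)  <  k=1
[2,3] (N/(N\NP))/N  lex  "dog"
[3,4] N  lex  "idea"
[2,4] N/(N\NP)  >  k=3
[4,5] N\NP  lex  "bone"
[2,5] N  >  k=4
[5,6] ((S\PP)/S)\N  lex  "which"
[2,6] (S\PP)/S  <  k=5
[6,7] S  lex  "in"
[2,7] S\PP  >  k=6
[0,7] S  >  k=2

[0,7] S   >
  [0,2] S/(S\PP)   <
    [0,1] "with" : PP
    [1,2] "read" : (S/(S\PP))\PP
  [2,7] S\PP   >
    [2,6] (S\PP)/S   <
      [2,5] N   >
        [2,4] N/(N\NP)   >
          [2,3] "dog" : (N/(N\NP))/N
          [3,4] "idea" : N
        [4,5] "bone" : N\NP
      [5,6] "which" : ((S\PP)/S)\N
    [6,7] "in" : S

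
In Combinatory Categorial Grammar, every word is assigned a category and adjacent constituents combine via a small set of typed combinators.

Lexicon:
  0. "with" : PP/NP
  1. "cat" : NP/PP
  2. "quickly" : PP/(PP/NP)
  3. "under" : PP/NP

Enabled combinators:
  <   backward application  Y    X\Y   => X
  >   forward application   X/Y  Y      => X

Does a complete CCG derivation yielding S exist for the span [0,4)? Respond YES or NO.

PP/NP NP/PP PP/(PP/NP) PP/NP
CKY chart[0,4] = {PP}; S ∉ chart

NO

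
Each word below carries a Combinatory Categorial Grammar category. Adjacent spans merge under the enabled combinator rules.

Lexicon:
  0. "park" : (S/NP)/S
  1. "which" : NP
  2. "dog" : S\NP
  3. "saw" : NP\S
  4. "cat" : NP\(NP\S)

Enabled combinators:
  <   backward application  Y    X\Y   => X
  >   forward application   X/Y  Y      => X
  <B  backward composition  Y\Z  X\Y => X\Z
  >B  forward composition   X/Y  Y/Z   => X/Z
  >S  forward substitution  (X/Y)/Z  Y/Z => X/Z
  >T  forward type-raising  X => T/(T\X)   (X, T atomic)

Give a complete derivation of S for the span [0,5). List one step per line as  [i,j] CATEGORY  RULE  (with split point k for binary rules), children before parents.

[0,5] S   >
  [0,3] S/NP   >
    [0,1] "park" : (S/NP)/S
    [1,3] S   >
      [1,2] S/(S\NP)   >T
        [1,2] "which" : NP
      [2,3] "dog" : S\NP
  [3,5] NP   <
    [3,4] "saw" : NP\S
    [4,5] "cat" : NP\(NP\S)

[0,1] (S/NP)/S  lex  "park"
[1,2] NP  lex  "which"
[1,2] S/(S\NP)  >T
[2,3] S\NP  lex  "dog"
[1,3] S  >  k=2
[0,3] S/NP  >  k=1
[3,4] NP\S  lex  "saw"
[4,5] NP\(NP\S)  lex  "cat"
[3,5] NP  <  k=4
[0,5] S  >  k=3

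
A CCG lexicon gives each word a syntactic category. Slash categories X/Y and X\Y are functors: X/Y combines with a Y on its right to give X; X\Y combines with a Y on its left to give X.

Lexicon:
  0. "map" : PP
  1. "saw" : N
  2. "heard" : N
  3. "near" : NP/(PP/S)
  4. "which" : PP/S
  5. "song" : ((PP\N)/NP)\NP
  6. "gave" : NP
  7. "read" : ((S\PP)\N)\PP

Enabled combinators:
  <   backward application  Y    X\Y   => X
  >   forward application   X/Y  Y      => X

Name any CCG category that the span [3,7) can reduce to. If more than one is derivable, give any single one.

PP\N

[0,8] S   <
  [0,1] "map" : PP
  [1,8] S\PP   <
    [1,2] "saw" : N
    [2,8] (S\PP)\N   <
      [2,7] PP   <
        [2,3] "heard" : N
        [3,7] PP\N   >
          [3,6] (PP\N)/NP   <
            [3,5] NP   >
              [3,4] "near" : NP/(PP/S)
              [4,5] "which" : PP/S
            [5,6] "song" : ((PP\N)/NP)\NP
          [6,7] "gave" : NP
      [7,8] "read" : ((S\PP)\N)\PP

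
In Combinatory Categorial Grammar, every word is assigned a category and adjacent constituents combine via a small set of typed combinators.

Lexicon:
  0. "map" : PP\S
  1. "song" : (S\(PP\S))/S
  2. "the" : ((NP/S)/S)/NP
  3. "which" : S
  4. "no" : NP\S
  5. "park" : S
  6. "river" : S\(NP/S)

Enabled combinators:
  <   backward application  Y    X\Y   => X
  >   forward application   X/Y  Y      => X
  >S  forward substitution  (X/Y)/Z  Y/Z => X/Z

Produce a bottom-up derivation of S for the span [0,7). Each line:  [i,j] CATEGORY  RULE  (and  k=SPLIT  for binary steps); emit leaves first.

[0,7] S   <
  [0,1] "map" : PP\S
  [1,7] S\(PP\S)   >
    [1,2] "song" : (S\(PP\S))/S
    [2,7] S   <
      [2,6] NP/S   >
        [2,5] (NP/S)/S   >
          [2,3] "the" : ((NP/S)/S)/NP
          [3,5] NP   <
            [3,4] "which" : S
            [4,5] "no" : NP\S
        [5,6] "park" : S
      [6,7] "river" : S\(NP/S)

[0,1] PP\S  lex  "map"
[1,2] (S\(PP\S))/S  lex  "song"
[2,3] ((NP/S)/S)/NP  lex  "the"
[3,4] S  lex  "which"
[4,5] NP\S  lex  "no"
[3,5] NP  <  k=4
[2,5] (NP/S)/S  >  k=3
[5,6] S  lex  "park"
[2,6] NP/S  >  k=5
[6,7] S\(NP/S)  lex  "river"
[2,7] S  <  k=6
[1,7] S\(PP\S)  >  k=2
[0,7] S  <  k=1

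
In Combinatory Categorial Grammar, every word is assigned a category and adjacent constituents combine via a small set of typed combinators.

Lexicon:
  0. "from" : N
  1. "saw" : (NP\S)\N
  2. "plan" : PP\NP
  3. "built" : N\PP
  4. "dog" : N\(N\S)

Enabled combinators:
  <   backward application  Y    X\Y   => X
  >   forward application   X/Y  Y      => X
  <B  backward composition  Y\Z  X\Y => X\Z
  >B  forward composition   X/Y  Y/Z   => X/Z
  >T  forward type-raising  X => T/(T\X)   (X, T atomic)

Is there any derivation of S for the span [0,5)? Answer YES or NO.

N (NP\S)\N PP\NP N\PP N\(N\S)
CKY chart[0,5] = {N, N/(N\N), NP/(NP\N), PP/(PP\N), S/(S\N)}; S ∉ chart

NO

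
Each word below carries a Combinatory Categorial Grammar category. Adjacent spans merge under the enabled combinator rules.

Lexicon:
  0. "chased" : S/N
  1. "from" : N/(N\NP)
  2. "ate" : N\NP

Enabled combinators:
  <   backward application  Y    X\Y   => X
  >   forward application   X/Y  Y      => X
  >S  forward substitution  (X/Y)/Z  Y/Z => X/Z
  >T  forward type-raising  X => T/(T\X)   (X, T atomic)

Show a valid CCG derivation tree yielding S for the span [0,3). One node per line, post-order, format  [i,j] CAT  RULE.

[0,1] S/N  lex  "chased"
[1,2] N/(N\NP)  lex  "from"
[2,3] N\NP  lex  "ate"
[1,3] N  >  k=2
[0,3] S  >  k=1

[0,3] S   >
  [0,1] "chased" : S/N
  [1,3] N   >
    [1,2] "from" : N/(N\NP)
    [2,3] "ate" : N\NP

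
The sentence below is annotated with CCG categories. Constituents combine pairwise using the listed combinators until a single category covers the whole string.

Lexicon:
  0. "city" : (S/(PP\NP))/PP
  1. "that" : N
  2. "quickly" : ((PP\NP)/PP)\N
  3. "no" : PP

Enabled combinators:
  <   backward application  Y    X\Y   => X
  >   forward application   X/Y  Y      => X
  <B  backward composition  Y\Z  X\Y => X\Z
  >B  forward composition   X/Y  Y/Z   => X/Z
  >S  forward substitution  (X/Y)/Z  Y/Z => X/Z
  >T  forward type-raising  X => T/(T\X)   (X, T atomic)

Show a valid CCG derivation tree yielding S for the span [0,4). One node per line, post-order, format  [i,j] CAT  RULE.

[0,4] S   >
  [0,3] S/PP   >S
    [0,1] "city" : (S/(PP\NP))/PP
    [1,3] (PP\NP)/PP   <
      [1,2] "that" : N
      [2,3] "quickly" : ((PP\NP)/PP)\N
  [3,4] "no" : PP

[0,1] (S/(PP\NP))/PP  lex  "city"
[1,2] N  lex  "that"
[2,3] ((PP\NP)/PP)\N  lex  "quickly"
[1,3] (PP\NP)/PP  <  k=2
[0,3] S/PP  >S  k=1
[3,4] PP  lex  "no"
[0,4] S  >  k=3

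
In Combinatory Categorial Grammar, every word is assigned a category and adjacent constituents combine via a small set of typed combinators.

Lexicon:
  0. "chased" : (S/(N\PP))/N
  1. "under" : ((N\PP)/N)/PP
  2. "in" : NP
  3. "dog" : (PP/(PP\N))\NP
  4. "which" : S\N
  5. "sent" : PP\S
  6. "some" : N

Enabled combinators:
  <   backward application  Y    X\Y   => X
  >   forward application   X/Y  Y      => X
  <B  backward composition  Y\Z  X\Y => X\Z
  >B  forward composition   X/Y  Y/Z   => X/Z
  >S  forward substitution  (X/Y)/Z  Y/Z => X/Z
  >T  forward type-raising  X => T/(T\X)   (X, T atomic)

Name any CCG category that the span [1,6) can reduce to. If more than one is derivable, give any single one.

(N\PP)/N

[0,7] S   >
  [0,6] S/N   >S
    [0,1] "chased" : (S/(N\PP))/N
    [1,6] (N\PP)/N   >
      [1,2] "under" : ((N\PP)/N)/PP
      [2,6] PP   >
        [2,4] PP/(PP\N)   <
          [2,3] "in" : NP
          [3,4] "dog" : (PP/(PP\N))\NP
        [4,6] PP\N   <B
          [4,5] "which" : S\N
          [5,6] "sent" : PP\S
  [6,7] "some" : N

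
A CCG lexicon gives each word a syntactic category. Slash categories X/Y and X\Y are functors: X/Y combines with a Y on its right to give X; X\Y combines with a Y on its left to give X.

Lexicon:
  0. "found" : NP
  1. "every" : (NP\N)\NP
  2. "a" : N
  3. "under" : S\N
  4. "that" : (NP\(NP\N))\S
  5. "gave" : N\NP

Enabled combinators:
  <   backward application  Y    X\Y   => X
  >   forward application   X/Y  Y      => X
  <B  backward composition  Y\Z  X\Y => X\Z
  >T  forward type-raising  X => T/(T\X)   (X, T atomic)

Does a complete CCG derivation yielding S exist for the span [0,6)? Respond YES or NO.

NO

NP (NP\N)\NP N S\N (NP\(NP\N))\S N\NP
CKY chart[0,6] = {N, N/(N\N), NP/(NP\N), PP/(PP\N), S/(S\N)}; S ∉ chart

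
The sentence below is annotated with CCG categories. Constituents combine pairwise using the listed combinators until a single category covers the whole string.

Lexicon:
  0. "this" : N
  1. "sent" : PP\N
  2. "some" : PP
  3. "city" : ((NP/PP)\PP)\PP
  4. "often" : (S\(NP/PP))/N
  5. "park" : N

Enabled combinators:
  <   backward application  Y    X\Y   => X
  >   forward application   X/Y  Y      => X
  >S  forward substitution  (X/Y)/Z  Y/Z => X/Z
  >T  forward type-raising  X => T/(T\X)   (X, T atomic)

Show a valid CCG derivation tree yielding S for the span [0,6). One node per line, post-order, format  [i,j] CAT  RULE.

[0,1] N  lex  "this"
[1,2] PP\N  lex  "sent"
[0,2] PP  <  k=1
[2,3] PP  lex  "some"
[3,4] ((NP/PP)\PP)\PP  lex  "city"
[2,4] (NP/PP)\PP  <  k=3
[0,4] NP/PP  <  k=2
[4,5] (S\(NP/PP))/N  lex  "often"
[5,6] N  lex  "park"
[4,6] S\(NP/PP)  >  k=5
[0,6] S  <  k=4

[0,6] S   <
  [0,4] NP/PP   <
    [0,2] PP   <
      [0,1] "this" : N
      [1,2] "sent" : PP\N
    [2,4] (NP/PP)\PP   <
      [2,3] "some" : PP
      [3,4] "city" : ((NP/PP)\PP)\PP
  [4,6] S\(NP/PP)   >
    [4,5] "often" : (S\(NP/PP))/N
    [5,6] "park" : N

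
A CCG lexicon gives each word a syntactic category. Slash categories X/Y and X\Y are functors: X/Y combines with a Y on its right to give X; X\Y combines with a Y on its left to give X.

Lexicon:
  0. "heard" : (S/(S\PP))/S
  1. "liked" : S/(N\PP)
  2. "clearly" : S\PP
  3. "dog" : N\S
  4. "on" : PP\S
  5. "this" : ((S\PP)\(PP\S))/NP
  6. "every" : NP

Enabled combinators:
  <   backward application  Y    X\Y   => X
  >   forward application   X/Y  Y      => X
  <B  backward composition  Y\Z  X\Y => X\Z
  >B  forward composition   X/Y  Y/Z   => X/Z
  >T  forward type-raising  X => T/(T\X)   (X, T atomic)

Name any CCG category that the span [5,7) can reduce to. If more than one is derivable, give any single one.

(S\PP)\(PP\S)

[0,7] S   >
  [0,4] S/(S\PP)   >
    [0,1] "heard" : (S/(S\PP))/S
    [1,4] S   >
      [1,2] "liked" : S/(N\PP)
      [2,4] N\PP   <B
        [2,3] "clearly" : S\PP
        [3,4] "dog" : N\S
  [4,7] S\PP   <
    [4,5] "on" : PP\S
    [5,7] (S\PP)\(PP\S)   >
      [5,6] "this" : ((S\PP)\(PP\S))/NP
      [6,7] "every" : NP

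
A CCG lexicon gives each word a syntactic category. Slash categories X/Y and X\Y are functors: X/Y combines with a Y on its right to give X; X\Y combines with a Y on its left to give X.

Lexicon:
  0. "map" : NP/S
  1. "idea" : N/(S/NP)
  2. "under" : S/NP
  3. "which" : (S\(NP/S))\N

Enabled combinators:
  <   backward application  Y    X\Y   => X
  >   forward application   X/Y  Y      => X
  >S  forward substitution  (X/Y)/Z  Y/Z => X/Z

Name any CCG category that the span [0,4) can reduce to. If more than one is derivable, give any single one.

[0,4] S   <
  [0,1] "map" : NP/S
  [1,4] S\(NP/S)   <
    [1,3] N   >
      [1,2] "idea" : N/(S/NP)
      [2,3] "under" : S/NP
    [3,4] "which" : (S\(NP/S))\N

S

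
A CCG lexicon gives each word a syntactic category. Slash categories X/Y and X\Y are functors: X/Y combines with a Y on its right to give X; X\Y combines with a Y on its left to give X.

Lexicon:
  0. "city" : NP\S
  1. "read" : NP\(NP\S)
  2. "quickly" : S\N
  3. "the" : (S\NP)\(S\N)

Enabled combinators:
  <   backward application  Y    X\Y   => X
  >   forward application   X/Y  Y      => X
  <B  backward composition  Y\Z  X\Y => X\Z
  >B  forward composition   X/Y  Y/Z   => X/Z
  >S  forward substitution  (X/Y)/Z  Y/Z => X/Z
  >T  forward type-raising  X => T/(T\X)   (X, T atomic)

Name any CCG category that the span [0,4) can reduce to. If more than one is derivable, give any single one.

S

[0,4] S   <
  [0,2] NP   <
    [0,1] "city" : NP\S
    [1,2] "read" : NP\(NP\S)
  [2,4] S\NP   <
    [2,3] "quickly" : S\N
    [3,4] "the" : (S\NP)\(S\N)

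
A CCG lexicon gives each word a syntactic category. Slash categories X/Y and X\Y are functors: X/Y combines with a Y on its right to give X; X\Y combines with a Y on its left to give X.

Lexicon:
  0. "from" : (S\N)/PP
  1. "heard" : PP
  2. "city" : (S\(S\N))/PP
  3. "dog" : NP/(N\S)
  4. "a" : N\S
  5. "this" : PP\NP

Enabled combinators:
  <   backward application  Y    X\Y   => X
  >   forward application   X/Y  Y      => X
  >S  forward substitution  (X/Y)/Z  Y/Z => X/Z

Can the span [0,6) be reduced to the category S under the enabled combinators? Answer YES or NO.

YES

[0,6] S   <
  [0,2] S\N   >
    [0,1] "from" : (S\N)/PP
    [1,2] "heard" : PP
  [2,6] S\(S\N)   >
    [2,3] "city" : (S\(S\N))/PP
    [3,6] PP   <
      [3,5] NP   >
        [3,4] "dog" : NP/(N\S)
        [4,5] "a" : N\S
      [5,6] "this" : PP\NP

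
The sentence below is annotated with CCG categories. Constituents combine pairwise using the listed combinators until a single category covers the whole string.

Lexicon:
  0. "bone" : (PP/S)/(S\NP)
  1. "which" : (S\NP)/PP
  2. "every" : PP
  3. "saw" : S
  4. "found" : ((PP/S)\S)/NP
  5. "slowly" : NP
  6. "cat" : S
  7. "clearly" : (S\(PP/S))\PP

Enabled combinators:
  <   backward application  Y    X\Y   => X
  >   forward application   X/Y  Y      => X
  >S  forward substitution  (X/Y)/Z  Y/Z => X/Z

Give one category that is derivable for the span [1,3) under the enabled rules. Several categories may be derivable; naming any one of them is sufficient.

[0,8] S   <
  [0,3] PP/S   >
    [0,1] "bone" : (PP/S)/(S\NP)
    [1,3] S\NP   >
      [1,2] "which" : (S\NP)/PP
      [2,3] "every" : PP
  [3,8] S\(PP/S)   <
    [3,7] PP   >
      [3,6] PP/S   <
        [3,4] "saw" : S
        [4,6] (PP/S)\S   >
          [4,5] "found" : ((PP/S)\S)/NP
          [5,6] "slowly" : NP
      [6,7] "cat" : S
    [7,8] "clearly" : (S\(PP/S))\PP

S\NP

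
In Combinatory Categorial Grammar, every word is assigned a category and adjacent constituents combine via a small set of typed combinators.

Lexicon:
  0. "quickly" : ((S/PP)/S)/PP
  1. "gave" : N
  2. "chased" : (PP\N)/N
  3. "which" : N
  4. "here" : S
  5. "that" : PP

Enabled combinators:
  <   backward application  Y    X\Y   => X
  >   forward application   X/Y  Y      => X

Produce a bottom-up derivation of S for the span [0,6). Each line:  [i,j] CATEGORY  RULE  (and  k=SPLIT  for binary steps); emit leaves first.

[0,6] S   >
  [0,5] S/PP   >
    [0,4] (S/PP)/S   >
      [0,1] "quickly" : ((S/PP)/S)/PP
      [1,4] PP   <
        [1,2] "gave" : N
        [2,4] PP\N   >
          [2,3] "chased" : (PP\N)/N
          [3,4] "which" : N
    [4,5] "here" : S
  [5,6] "that" : PP

[0,1] ((S/PP)/S)/PP  lex  "quickly"
[1,2] N  lex  "gave"
[2,3] (PP\N)/N  lex  "chased"
[3,4] N  lex  "which"
[2,4] PP\N  >  k=3
[1,4] PP  <  k=2
[0,4] (S/PP)/S  >  k=1
[4,5] S  lex  "here"
[0,5] S/PP  >  k=4
[5,6] PP  lex  "that"
[0,6] S  >  k=5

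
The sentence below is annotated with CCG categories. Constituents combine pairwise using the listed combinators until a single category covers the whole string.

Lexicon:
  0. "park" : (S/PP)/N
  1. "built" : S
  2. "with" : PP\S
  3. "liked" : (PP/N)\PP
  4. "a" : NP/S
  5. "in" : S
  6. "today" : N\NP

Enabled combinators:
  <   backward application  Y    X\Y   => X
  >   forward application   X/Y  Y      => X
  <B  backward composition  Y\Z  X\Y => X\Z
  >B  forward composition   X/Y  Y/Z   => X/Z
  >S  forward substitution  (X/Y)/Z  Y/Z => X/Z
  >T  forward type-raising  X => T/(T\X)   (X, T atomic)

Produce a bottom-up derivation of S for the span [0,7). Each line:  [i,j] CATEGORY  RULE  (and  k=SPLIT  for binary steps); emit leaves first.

[0,1] (S/PP)/N  lex  "park"
[1,2] S  lex  "built"
[2,3] PP\S  lex  "with"
[1,3] PP  <  k=2
[3,4] (PP/N)\PP  lex  "liked"
[1,4] PP/N  <  k=3
[0,4] S/N  >S  k=1
[4,5] NP/S  lex  "a"
[5,6] S  lex  "in"
[4,6] NP  >  k=5
[6,7] N\NP  lex  "today"
[4,7] N  <  k=6
[0,7] S  >  k=4

[0,7] S   >
  [0,4] S/N   >S
    [0,1] "park" : (S/PP)/N
    [1,4] PP/N   <
      [1,3] PP   <
        [1,2] "built" : S
        [2,3] "with" : PP\S
      [3,4] "liked" : (PP/N)\PP
  [4,7] N   <
    [4,6] NP   >
      [4,5] "a" : NP/S
      [5,6] "in" : S
    [6,7] "today" : N\NP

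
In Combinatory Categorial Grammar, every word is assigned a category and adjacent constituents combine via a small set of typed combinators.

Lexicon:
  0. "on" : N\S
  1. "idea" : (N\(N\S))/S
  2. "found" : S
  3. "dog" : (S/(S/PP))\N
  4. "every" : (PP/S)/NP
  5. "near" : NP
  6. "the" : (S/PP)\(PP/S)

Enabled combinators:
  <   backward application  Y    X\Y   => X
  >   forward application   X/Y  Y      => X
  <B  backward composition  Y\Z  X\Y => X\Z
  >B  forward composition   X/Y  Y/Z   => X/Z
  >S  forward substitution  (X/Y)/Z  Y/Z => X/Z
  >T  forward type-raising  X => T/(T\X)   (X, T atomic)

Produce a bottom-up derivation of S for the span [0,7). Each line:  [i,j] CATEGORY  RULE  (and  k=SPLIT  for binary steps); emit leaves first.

[0,1] N\S  lex  "on"
[1,2] (N\(N\S))/S  lex  "idea"
[2,3] S  lex  "found"
[1,3] N\(N\S)  >  k=2
[0,3] N  <  k=1
[3,4] (S/(S/PP))\N  lex  "dog"
[0,4] S/(S/PP)  <  k=3
[4,5] (PP/S)/NP  lex  "every"
[5,6] NP  lex  "near"
[4,6] PP/S  >  k=5
[6,7] (S/PP)\(PP/S)  lex  "the"
[4,7] S/PP  <  k=6
[0,7] S  >  k=4

[0,7] S   >
  [0,4] S/(S/PP)   <
    [0,3] N   <
      [0,1] "on" : N\S
      [1,3] N\(N\S)   >
        [1,2] "idea" : (N\(N\S))/S
        [2,3] "found" : S
    [3,4] "dog" : (S/(S/PP))\N
  [4,7] S/PP   <
    [4,6] PP/S   >
      [4,5] "every" : (PP/S)/NP
      [5,6] "near" : NP
    [6,7] "the" : (S/PP)\(PP/S)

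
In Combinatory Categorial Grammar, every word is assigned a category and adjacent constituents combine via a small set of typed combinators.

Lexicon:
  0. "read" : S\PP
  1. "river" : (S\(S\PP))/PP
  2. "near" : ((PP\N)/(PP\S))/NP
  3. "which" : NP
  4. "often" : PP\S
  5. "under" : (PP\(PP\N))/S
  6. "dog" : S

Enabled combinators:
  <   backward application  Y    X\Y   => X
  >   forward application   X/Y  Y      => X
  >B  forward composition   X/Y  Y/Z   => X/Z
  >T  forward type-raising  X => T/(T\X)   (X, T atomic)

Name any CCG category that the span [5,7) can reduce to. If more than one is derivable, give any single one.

PP\(PP\N)

[0,7] S   <
  [0,1] "read" : S\PP
  [1,7] S\(S\PP)   >
    [1,2] "river" : (S\(S\PP))/PP
    [2,7] PP   <
      [2,5] PP\N   >
        [2,4] (PP\N)/(PP\S)   >
          [2,3] "near" : ((PP\N)/(PP\S))/NP
          [3,4] "which" : NP
        [4,5] "often" : PP\S
      [5,7] PP\(PP\N)   >
        [5,6] "under" : (PP\(PP\N))/S
        [6,7] "dog" : S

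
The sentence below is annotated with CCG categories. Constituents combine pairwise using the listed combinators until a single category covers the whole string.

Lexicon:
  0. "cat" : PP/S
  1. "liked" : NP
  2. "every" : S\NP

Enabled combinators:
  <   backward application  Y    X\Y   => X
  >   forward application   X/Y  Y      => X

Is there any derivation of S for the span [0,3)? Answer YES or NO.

NO

PP/S NP S\NP
CKY chart[0,3] = {PP}; S ∉ chart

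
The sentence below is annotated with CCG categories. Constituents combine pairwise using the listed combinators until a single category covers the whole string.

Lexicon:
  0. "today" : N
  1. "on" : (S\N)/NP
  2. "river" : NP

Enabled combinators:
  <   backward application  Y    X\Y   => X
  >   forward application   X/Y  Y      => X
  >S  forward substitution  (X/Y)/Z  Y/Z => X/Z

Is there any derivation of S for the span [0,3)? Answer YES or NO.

YES

[0,3] S   <
  [0,1] "today" : N
  [1,3] S\N   >
    [1,2] "on" : (S\N)/NP
    [2,3] "river" : NP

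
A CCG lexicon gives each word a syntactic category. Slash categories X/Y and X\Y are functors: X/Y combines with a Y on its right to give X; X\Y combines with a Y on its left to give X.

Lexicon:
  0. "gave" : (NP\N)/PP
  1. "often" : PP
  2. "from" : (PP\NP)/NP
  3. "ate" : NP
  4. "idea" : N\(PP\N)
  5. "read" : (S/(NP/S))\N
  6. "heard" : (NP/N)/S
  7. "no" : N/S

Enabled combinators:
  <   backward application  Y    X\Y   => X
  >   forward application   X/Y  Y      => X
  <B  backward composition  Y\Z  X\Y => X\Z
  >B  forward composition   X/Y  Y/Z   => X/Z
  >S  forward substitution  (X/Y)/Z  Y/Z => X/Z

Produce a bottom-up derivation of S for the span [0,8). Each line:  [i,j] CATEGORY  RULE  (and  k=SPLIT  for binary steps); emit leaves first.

[0,8] S   >
  [0,6] S/(NP/S)   <
    [0,5] N   <
      [0,4] PP\N   <B
        [0,2] NP\N   >
          [0,1] "gave" : (NP\N)/PP
          [1,2] "often" : PP
        [2,4] PP\NP   >
          [2,3] "from" : (PP\NP)/NP
          [3,4] "ate" : NP
      [4,5] "idea" : N\(PP\N)
    [5,6] "read" : (S/(NP/S))\N
  [6,8] NP/S   >S
    [6,7] "heard" : (NP/N)/S
    [7,8] "no" : N/S

[0,1] (NP\N)/PP  lex  "gave"
[1,2] PP  lex  "often"
[0,2] NP\N  >  k=1
[2,3] (PP\NP)/NP  lex  "from"
[3,4] NP  lex  "ate"
[2,4] PP\NP  >  k=3
[0,4] PP\N  <B  k=2
[4,5] N\(PP\N)  lex  "idea"
[0,5] N  <  k=4
[5,6] (S/(NP/S))\N  lex  "read"
[0,6] S/(NP/S)  <  k=5
[6,7] (NP/N)/S  lex  "heard"
[7,8] N/S  lex  "no"
[6,8] NP/S  >S  k=7
[0,8] S  >  k=6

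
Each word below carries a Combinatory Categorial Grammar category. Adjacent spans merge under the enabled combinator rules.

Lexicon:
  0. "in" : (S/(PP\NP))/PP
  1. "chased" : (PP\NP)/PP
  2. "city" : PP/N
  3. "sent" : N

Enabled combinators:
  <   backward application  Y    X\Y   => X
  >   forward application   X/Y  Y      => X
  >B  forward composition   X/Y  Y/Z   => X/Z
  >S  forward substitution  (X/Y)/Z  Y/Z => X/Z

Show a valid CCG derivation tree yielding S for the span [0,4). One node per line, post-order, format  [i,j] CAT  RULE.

[0,4] S   >
  [0,2] S/PP   >S
    [0,1] "in" : (S/(PP\NP))/PP
    [1,2] "chased" : (PP\NP)/PP
  [2,4] PP   >
    [2,3] "city" : PP/N
    [3,4] "sent" : N

[0,1] (S/(PP\NP))/PP  lex  "in"
[1,2] (PP\NP)/PP  lex  "chased"
[0,2] S/PP  >S  k=1
[2,3] PP/N  lex  "city"
[3,4] N  lex  "sent"
[2,4] PP  >  k=3
[0,4] S  >  k=2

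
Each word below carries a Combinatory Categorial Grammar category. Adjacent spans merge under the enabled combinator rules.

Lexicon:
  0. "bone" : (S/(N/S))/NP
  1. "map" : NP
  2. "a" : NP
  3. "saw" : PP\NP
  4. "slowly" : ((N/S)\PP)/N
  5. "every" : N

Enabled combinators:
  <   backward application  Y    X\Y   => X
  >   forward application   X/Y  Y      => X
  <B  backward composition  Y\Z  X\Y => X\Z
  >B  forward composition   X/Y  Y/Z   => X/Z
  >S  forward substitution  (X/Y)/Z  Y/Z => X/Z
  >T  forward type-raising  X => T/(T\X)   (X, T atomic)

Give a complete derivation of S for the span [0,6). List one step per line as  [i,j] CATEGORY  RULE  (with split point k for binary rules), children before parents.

[0,1] (S/(N/S))/NP  lex  "bone"
[1,2] NP  lex  "map"
[0,2] S/(N/S)  >  k=1
[2,3] NP  lex  "a"
[2,3] PP/(PP\NP)  >T
[3,4] PP\NP  lex  "saw"
[2,4] PP  >  k=3
[4,5] ((N/S)\PP)/N  lex  "slowly"
[5,6] N  lex  "every"
[4,6] (N/S)\PP  >  k=5
[2,6] N/S  <  k=4
[0,6] S  >  k=2

[0,6] S   >
  [0,2] S/(N/S)   >
    [0,1] "bone" : (S/(N/S))/NP
    [1,2] "map" : NP
  [2,6] N/S   <
    [2,4] PP   >
      [2,3] PP/(PP\NP)   >T
        [2,3] "a" : NP
      [3,4] "saw" : PP\NP
    [4,6] (N/S)\PP   >
      [4,5] "slowly" : ((N/S)\PP)/N
      [5,6] "every" : N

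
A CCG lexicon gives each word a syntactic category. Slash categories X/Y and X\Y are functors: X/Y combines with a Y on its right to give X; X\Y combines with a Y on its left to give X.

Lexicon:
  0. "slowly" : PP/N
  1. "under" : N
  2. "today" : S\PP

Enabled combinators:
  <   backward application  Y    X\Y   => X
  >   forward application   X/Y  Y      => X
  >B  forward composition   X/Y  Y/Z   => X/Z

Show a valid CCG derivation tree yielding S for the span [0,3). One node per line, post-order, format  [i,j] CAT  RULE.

[0,3] S   <
  [0,2] PP   >
    [0,1] "slowly" : PP/N
    [1,2] "under" : N
  [2,3] "today" : S\PP

[0,1] PP/N  lex  "slowly"
[1,2] N  lex  "under"
[0,2] PP  >  k=1
[2,3] S\PP  lex  "today"
[0,3] S  <  k=2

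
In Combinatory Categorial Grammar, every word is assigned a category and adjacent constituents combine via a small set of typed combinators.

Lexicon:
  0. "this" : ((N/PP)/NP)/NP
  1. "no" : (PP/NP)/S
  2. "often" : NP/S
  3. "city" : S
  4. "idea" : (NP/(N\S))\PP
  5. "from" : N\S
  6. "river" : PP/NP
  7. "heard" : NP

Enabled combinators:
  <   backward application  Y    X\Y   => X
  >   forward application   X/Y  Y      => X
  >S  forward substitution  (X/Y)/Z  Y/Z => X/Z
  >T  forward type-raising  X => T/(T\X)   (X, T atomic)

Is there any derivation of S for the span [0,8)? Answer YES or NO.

NO

((N/PP)/NP)/NP (PP/NP)/S NP/S S (NP/(N\S))\PP N\S PP/NP NP
CKY chart[0,8] = {N, N/(N\N), NP/(NP\N), PP/(PP\N), S/(S\N)}; S ∉ chart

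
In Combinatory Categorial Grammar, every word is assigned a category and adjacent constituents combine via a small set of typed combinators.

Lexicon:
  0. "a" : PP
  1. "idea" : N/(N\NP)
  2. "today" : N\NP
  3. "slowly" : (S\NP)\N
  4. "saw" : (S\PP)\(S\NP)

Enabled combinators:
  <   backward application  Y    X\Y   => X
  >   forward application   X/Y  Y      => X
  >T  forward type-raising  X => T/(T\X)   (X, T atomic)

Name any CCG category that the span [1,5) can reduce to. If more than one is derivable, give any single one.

S\PP

[0,5] S   >
  [0,1] S/(S\PP)   >T
    [0,1] "a" : PP
  [1,5] S\PP   <
    [1,4] S\NP   <
      [1,3] N   >
        [1,2] "idea" : N/(N\NP)
        [2,3] "today" : N\NP
      [3,4] "slowly" : (S\NP)\N
    [4,5] "saw" : (S\PP)\(S\NP)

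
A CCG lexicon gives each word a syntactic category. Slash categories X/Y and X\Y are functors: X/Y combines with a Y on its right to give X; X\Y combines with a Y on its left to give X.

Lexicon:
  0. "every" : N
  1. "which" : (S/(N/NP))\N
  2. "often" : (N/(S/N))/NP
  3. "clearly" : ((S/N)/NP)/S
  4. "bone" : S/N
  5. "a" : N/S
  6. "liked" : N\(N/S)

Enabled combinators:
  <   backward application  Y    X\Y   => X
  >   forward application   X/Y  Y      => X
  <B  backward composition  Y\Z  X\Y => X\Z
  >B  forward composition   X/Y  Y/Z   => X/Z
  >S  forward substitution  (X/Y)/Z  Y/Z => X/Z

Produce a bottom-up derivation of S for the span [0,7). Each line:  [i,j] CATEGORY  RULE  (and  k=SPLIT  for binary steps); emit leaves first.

[0,7] S   >
  [0,2] S/(N/NP)   <
    [0,1] "every" : N
    [1,2] "which" : (S/(N/NP))\N
  [2,7] N/NP   >S
    [2,3] "often" : (N/(S/N))/NP
    [3,7] (S/N)/NP   >
      [3,4] "clearly" : ((S/N)/NP)/S
      [4,7] S   >
        [4,5] "bone" : S/N
        [5,7] N   <
          [5,6] "a" : N/S
          [6,7] "liked" : N\(N/S)

[0,1] N  lex  "every"
[1,2] (S/(N/NP))\N  lex  "which"
[0,2] S/(N/NP)  <  k=1
[2,3] (N/(S/N))/NP  lex  "often"
[3,4] ((S/N)/NP)/S  lex  "clearly"
[4,5] S/N  lex  "bone"
[5,6] N/S  lex  "a"
[6,7] N\(N/S)  lex  "liked"
[5,7] N  <  k=6
[4,7] S  >  k=5
[3,7] (S/N)/NP  >  k=4
[2,7] N/NP  >S  k=3
[0,7] S  >  k=2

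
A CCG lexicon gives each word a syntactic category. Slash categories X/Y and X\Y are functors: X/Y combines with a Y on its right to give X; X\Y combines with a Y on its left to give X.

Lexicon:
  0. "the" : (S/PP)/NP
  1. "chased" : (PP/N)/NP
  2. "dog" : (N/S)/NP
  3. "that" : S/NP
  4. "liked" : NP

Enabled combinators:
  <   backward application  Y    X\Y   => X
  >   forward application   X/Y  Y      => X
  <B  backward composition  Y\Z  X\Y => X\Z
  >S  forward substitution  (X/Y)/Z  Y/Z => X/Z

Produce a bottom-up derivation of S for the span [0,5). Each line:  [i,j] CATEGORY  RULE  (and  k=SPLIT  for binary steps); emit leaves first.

[0,5] S   >
  [0,4] S/NP   >S
    [0,1] "the" : (S/PP)/NP
    [1,4] PP/NP   >S
      [1,2] "chased" : (PP/N)/NP
      [2,4] N/NP   >S
        [2,3] "dog" : (N/S)/NP
        [3,4] "that" : S/NP
  [4,5] "liked" : NP

[0,1] (S/PP)/NP  lex  "the"
[1,2] (PP/N)/NP  lex  "chased"
[2,3] (N/S)/NP  lex  "dog"
[3,4] S/NP  lex  "that"
[2,4] N/NP  >S  k=3
[1,4] PP/NP  >S  k=2
[0,4] S/NP  >S  k=1
[4,5] NP  lex  "liked"
[0,5] S  >  k=4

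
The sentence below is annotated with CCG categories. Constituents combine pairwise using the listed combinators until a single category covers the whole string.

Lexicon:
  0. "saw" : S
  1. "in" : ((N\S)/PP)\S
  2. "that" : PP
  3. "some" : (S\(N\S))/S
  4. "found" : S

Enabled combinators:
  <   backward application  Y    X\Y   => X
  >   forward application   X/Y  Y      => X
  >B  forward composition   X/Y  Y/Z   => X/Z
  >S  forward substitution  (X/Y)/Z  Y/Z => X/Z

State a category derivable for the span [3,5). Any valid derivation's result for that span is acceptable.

[0,5] S   <
  [0,3] N\S   >
    [0,2] (N\S)/PP   <
      [0,1] "saw" : S
      [1,2] "in" : ((N\S)/PP)\S
    [2,3] "that" : PP
  [3,5] S\(N\S)   >
    [3,4] "some" : (S\(N\S))/S
    [4,5] "found" : S

S\(N\S)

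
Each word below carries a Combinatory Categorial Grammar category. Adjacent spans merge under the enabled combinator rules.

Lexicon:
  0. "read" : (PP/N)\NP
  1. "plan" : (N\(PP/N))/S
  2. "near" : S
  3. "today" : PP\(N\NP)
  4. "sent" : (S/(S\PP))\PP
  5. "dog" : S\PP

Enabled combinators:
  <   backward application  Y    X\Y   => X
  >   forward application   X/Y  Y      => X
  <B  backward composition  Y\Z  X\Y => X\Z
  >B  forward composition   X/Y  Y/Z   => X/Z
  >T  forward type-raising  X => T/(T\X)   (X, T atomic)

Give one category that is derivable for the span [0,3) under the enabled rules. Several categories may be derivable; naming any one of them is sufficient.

N\NP

[0,6] S   >
  [0,5] S/(S\PP)   <
    [0,4] PP   <
      [0,3] N\NP   <B
        [0,1] "read" : (PP/N)\NP
        [1,3] N\(PP/N)   >
          [1,2] "plan" : (N\(PP/N))/S
          [2,3] "near" : S
      [3,4] "today" : PP\(N\NP)
    [4,5] "sent" : (S/(S\PP))\PP
  [5,6] "dog" : S\PP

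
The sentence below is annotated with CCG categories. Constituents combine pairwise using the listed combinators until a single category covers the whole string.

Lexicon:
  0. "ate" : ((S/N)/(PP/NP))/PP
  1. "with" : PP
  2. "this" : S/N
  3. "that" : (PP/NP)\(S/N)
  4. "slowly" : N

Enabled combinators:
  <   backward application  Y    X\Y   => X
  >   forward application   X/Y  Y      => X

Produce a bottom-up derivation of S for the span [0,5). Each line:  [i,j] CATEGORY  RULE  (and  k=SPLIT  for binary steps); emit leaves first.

[0,1] ((S/N)/(PP/NP))/PP  lex  "ate"
[1,2] PP  lex  "with"
[0,2] (S/N)/(PP/NP)  >  k=1
[2,3] S/N  lex  "this"
[3,4] (PP/NP)\(S/N)  lex  "that"
[2,4] PP/NP  <  k=3
[0,4] S/N  >  k=2
[4,5] N  lex  "slowly"
[0,5] S  >  k=4

[0,5] S   >
  [0,4] S/N   >
    [0,2] (S/N)/(PP/NP)   >
      [0,1] "ate" : ((S/N)/(PP/NP))/PP
      [1,2] "with" : PP
    [2,4] PP/NP   <
      [2,3] "this" : S/N
      [3,4] "that" : (PP/NP)\(S/N)
  [4,5] "slowly" : N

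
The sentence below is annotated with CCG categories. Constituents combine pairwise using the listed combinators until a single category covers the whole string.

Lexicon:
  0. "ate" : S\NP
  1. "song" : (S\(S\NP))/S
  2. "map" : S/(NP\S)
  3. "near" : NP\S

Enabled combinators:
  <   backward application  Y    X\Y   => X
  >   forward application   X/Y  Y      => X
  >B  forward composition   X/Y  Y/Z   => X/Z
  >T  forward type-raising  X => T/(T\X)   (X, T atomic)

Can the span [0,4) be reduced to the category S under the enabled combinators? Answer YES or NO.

[0,4] S   <
  [0,1] "ate" : S\NP
  [1,4] S\(S\NP)   >
    [1,2] "song" : (S\(S\NP))/S
    [2,4] S   >
      [2,3] "map" : S/(NP\S)
      [3,4] "near" : NP\S

YES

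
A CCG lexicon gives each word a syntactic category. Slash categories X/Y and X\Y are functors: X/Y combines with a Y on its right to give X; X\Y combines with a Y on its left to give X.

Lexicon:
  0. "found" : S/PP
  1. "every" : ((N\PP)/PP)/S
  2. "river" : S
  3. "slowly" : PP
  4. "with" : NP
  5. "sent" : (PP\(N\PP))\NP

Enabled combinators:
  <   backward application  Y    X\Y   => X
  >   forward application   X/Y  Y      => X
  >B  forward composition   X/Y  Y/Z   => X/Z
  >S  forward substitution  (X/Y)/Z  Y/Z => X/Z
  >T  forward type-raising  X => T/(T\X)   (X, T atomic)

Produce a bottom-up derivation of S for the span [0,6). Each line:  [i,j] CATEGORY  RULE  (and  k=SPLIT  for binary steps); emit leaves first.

[0,6] S   >
  [0,1] "found" : S/PP
  [1,6] PP   <
    [1,4] N\PP   >
      [1,3] (N\PP)/PP   >
        [1,2] "every" : ((N\PP)/PP)/S
        [2,3] "river" : S
      [3,4] "slowly" : PP
    [4,6] PP\(N\PP)   <
      [4,5] "with" : NP
      [5,6] "sent" : (PP\(N\PP))\NP

[0,1] S/PP  lex  "found"
[1,2] ((N\PP)/PP)/S  lex  "every"
[2,3] S  lex  "river"
[1,3] (N\PP)/PP  >  k=2
[3,4] PP  lex  "slowly"
[1,4] N\PP  >  k=3
[4,5] NP  lex  "with"
[5,6] (PP\(N\PP))\NP  lex  "sent"
[4,6] PP\(N\PP)  <  k=5
[1,6] PP  <  k=4
[0,6] S  >  k=1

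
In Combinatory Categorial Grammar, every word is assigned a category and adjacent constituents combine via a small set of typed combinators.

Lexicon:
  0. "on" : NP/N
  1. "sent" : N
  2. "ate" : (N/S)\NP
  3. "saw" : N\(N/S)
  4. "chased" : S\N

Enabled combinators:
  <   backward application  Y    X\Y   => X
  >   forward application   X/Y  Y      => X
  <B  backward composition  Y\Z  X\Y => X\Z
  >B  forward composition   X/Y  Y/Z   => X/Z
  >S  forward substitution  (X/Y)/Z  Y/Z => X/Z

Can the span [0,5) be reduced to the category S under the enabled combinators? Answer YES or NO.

[0,5] S   <
  [0,2] NP   >
    [0,1] "on" : NP/N
    [1,2] "sent" : N
  [2,5] S\NP   <B
    [2,4] N\NP   <B
      [2,3] "ate" : (N/S)\NP
      [3,4] "saw" : N\(N/S)
    [4,5] "chased" : S\N

YES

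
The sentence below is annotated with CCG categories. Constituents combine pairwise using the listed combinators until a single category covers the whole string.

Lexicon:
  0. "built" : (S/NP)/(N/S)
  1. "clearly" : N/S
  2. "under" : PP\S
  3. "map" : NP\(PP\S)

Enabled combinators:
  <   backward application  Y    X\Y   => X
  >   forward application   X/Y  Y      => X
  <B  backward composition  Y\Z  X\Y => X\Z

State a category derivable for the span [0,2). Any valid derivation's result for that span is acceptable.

S/NP

[0,4] S   >
  [0,2] S/NP   >
    [0,1] "built" : (S/NP)/(N/S)
    [1,2] "clearly" : N/S
  [2,4] NP   <
    [2,3] "under" : PP\S
    [3,4] "map" : NP\(PP\S)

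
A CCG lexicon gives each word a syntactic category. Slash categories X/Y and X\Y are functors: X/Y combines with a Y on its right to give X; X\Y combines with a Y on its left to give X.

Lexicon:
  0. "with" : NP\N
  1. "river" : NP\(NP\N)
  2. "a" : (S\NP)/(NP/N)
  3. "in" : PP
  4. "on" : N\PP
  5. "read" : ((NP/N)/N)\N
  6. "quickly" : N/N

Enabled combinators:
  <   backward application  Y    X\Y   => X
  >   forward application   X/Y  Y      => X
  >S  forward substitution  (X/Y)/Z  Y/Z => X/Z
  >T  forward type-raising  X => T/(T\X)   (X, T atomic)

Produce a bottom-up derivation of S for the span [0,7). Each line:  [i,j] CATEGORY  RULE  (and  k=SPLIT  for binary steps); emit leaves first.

[0,7] S   <
  [0,2] NP   <
    [0,1] "with" : NP\N
    [1,2] "river" : NP\(NP\N)
  [2,7] S\NP   >
    [2,3] "a" : (S\NP)/(NP/N)
    [3,7] NP/N   >S
      [3,6] (NP/N)/N   <
        [3,5] N   <
          [3,4] "in" : PP
          [4,5] "on" : N\PP
        [5,6] "read" : ((NP/N)/N)\N
      [6,7] "quickly" : N/N

[0,1] NP\N  lex  "with"
[1,2] NP\(NP\N)  lex  "river"
[0,2] NP  <  k=1
[2,3] (S\NP)/(NP/N)  lex  "a"
[3,4] PP  lex  "in"
[4,5] N\PP  lex  "on"
[3,5] N  <  k=4
[5,6] ((NP/N)/N)\N  lex  "read"
[3,6] (NP/N)/N  <  k=5
[6,7] N/N  lex  "quickly"
[3,7] NP/N  >S  k=6
[2,7] S\NP  >  k=3
[0,7] S  <  k=2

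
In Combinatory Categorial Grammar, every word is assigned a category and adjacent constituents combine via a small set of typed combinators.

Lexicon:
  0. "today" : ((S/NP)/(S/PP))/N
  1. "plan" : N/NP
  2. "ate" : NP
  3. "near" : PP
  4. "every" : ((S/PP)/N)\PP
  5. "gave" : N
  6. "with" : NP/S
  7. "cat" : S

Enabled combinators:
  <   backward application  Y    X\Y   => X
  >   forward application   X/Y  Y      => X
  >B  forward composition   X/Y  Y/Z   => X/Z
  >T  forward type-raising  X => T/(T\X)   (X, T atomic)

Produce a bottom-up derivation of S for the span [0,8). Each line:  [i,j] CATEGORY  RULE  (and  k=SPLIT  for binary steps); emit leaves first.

[0,1] ((S/NP)/(S/PP))/N  lex  "today"
[1,2] N/NP  lex  "plan"
[2,3] NP  lex  "ate"
[1,3] N  >  k=2
[0,3] (S/NP)/(S/PP)  >  k=1
[3,4] PP  lex  "near"
[4,5] ((S/PP)/N)\PP  lex  "every"
[3,5] (S/PP)/N  <  k=4
[5,6] N  lex  "gave"
[3,6] S/PP  >  k=5
[0,6] S/NP  >  k=3
[6,7] NP/S  lex  "with"
[7,8] S  lex  "cat"
[6,8] NP  >  k=7
[0,8] S  >  k=6

[0,8] S   >
  [0,6] S/NP   >
    [0,3] (S/NP)/(S/PP)   >
      [0,1] "today" : ((S/NP)/(S/PP))/N
      [1,3] N   >
        [1,2] "plan" : N/NP
        [2,3] "ate" : NP
    [3,6] S/PP   >
      [3,5] (S/PP)/N   <
        [3,4] "near" : PP
        [4,5] "every" : ((S/PP)/N)\PP
      [5,6] "gave" : N
  [6,8] NP   >
    [6,7] "with" : NP/S
    [7,8] "cat" : S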